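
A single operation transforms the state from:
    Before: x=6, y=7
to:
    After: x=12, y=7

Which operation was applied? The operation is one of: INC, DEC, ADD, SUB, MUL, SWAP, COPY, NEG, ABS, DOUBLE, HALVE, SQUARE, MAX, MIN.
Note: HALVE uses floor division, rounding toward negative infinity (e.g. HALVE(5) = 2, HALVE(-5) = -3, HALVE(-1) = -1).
DOUBLE(x)

Analyzing the change:
Before: x=6, y=7
After: x=12, y=7
Variable x changed from 6 to 12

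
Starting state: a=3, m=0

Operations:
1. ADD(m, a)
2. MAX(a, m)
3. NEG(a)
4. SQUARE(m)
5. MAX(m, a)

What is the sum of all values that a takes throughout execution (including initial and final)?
0

Values of a at each step:
Initial: a = 3
After step 1: a = 3
After step 2: a = 3
After step 3: a = -3
After step 4: a = -3
After step 5: a = -3
Sum = 3 + 3 + 3 + -3 + -3 + -3 = 0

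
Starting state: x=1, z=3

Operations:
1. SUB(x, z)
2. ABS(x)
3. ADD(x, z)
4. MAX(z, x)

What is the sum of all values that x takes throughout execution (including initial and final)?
11

Values of x at each step:
Initial: x = 1
After step 1: x = -2
After step 2: x = 2
After step 3: x = 5
After step 4: x = 5
Sum = 1 + -2 + 2 + 5 + 5 = 11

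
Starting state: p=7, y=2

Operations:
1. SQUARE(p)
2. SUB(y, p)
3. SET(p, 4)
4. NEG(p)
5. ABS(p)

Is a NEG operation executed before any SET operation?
No

First NEG: step 4
First SET: step 3
Since 4 > 3, SET comes first.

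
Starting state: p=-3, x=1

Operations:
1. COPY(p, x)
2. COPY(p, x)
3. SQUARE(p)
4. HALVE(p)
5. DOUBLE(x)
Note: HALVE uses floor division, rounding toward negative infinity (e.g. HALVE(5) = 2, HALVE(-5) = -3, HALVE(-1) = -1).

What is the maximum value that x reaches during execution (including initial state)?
2

Values of x at each step:
Initial: x = 1
After step 1: x = 1
After step 2: x = 1
After step 3: x = 1
After step 4: x = 1
After step 5: x = 2 ← maximum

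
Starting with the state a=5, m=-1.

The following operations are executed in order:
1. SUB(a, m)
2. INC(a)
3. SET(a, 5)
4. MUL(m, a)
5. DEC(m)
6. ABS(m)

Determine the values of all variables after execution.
{a: 5, m: 6}

Step-by-step execution:
Initial: a=5, m=-1
After step 1 (SUB(a, m)): a=6, m=-1
After step 2 (INC(a)): a=7, m=-1
After step 3 (SET(a, 5)): a=5, m=-1
After step 4 (MUL(m, a)): a=5, m=-5
After step 5 (DEC(m)): a=5, m=-6
After step 6 (ABS(m)): a=5, m=6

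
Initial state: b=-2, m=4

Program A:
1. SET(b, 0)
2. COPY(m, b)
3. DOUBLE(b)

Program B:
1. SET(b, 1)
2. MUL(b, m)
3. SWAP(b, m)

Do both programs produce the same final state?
No

Program A final state: b=0, m=0
Program B final state: b=4, m=4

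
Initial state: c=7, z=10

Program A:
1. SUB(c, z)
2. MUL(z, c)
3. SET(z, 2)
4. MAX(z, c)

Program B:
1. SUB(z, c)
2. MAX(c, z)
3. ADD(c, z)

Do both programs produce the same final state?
No

Program A final state: c=-3, z=2
Program B final state: c=10, z=3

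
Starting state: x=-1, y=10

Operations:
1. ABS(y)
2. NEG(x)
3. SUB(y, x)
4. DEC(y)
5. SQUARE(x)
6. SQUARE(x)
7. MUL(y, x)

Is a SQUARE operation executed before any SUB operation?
No

First SQUARE: step 5
First SUB: step 3
Since 5 > 3, SUB comes first.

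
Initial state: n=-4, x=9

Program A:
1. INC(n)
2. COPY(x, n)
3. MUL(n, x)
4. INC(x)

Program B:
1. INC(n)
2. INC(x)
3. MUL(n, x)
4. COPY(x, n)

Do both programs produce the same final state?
No

Program A final state: n=9, x=-2
Program B final state: n=-30, x=-30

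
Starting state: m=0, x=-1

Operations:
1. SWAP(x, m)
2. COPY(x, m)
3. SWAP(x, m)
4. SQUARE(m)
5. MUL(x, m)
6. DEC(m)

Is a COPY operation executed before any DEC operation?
Yes

First COPY: step 2
First DEC: step 6
Since 2 < 6, COPY comes first.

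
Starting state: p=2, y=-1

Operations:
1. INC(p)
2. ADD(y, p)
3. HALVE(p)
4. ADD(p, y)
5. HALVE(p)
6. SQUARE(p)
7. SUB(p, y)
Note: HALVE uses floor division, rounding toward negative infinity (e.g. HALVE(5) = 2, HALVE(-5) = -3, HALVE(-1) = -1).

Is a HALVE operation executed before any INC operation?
No

First HALVE: step 3
First INC: step 1
Since 3 > 1, INC comes first.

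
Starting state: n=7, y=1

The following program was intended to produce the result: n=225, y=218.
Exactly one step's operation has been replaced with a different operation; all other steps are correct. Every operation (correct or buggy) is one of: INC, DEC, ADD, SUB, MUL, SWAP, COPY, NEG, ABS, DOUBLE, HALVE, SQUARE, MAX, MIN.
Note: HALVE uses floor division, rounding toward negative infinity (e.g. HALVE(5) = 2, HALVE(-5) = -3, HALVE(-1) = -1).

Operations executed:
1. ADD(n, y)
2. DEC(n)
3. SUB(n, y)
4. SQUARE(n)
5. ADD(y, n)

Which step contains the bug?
Step 2

Trace with buggy code:
Initial: n=7, y=1
After step 1: n=8, y=1
After step 2: n=7, y=1
After step 3: n=6, y=1
After step 4: n=36, y=1
After step 5: n=36, y=37
Actual final n=36, y=37 ≠ expected n=225, y=218.
Step 2 is the only position where a single-operation replacement can produce the expected result.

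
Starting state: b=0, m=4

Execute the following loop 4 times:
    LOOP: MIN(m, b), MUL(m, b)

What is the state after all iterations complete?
b=0, m=0

Iteration trace:
Start: b=0, m=4
After iteration 1: b=0, m=0
After iteration 2: b=0, m=0
After iteration 3: b=0, m=0
After iteration 4: b=0, m=0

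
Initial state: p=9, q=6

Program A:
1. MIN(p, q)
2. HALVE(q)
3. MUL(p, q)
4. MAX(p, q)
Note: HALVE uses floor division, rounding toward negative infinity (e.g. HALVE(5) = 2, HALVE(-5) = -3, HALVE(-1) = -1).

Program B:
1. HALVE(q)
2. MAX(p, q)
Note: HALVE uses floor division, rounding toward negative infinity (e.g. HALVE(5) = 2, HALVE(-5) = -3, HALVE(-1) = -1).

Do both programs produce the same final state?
No

Program A final state: p=18, q=3
Program B final state: p=9, q=3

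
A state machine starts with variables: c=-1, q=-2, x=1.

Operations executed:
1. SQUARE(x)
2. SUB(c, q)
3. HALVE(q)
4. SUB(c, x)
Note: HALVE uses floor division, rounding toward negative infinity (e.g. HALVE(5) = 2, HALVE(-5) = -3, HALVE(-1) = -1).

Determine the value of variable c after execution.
c = 0

Tracing execution:
Step 1: SQUARE(x) → c = -1
Step 2: SUB(c, q) → c = 1
Step 3: HALVE(q) → c = 1
Step 4: SUB(c, x) → c = 0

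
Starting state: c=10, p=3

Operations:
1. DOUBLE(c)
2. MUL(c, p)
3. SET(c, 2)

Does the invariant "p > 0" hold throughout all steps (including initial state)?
Yes

The invariant holds at every step.

State at each step:
Initial: c=10, p=3
After step 1: c=20, p=3
After step 2: c=60, p=3
After step 3: c=2, p=3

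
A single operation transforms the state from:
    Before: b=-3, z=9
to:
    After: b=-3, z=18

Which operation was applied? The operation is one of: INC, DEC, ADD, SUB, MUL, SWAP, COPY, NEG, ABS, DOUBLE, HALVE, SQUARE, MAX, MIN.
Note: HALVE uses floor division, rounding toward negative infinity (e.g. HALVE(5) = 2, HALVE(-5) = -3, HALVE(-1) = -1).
DOUBLE(z)

Analyzing the change:
Before: b=-3, z=9
After: b=-3, z=18
Variable z changed from 9 to 18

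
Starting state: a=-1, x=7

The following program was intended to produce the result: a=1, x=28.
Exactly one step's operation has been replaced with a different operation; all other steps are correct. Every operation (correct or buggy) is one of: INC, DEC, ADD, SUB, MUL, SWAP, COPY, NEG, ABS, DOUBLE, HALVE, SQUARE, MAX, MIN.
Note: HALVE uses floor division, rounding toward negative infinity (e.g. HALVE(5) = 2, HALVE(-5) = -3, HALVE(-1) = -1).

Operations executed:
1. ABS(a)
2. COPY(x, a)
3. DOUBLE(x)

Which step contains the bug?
Step 2

Trace with buggy code:
Initial: a=-1, x=7
After step 1: a=1, x=7
After step 2: a=1, x=1
After step 3: a=1, x=2
Actual final a=1, x=2 ≠ expected a=1, x=28.
Step 2 is the only position where a single-operation replacement can produce the expected result.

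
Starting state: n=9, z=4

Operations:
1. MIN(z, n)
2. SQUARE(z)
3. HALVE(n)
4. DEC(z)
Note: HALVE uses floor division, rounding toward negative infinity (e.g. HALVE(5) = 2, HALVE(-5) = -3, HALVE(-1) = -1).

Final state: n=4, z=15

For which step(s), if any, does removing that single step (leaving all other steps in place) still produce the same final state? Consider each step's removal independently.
Step(s) 1

Testing removal of each single step:
Without step 1: final = n=4, z=15 (same)
Without step 2: final = n=4, z=3 (different)
Without step 3: final = n=9, z=15 (different)
Without step 4: final = n=4, z=16 (different)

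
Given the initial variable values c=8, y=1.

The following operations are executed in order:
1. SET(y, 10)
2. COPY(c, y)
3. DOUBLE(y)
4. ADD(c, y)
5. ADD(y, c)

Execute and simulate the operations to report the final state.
{c: 30, y: 50}

Step-by-step execution:
Initial: c=8, y=1
After step 1 (SET(y, 10)): c=8, y=10
After step 2 (COPY(c, y)): c=10, y=10
After step 3 (DOUBLE(y)): c=10, y=20
After step 4 (ADD(c, y)): c=30, y=20
After step 5 (ADD(y, c)): c=30, y=50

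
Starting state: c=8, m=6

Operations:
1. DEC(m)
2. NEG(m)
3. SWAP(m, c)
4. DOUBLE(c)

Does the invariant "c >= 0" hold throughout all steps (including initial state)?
No, violated after step 3

The invariant is violated after step 3.

State at each step:
Initial: c=8, m=6
After step 1: c=8, m=5
After step 2: c=8, m=-5
After step 3: c=-5, m=8
After step 4: c=-10, m=8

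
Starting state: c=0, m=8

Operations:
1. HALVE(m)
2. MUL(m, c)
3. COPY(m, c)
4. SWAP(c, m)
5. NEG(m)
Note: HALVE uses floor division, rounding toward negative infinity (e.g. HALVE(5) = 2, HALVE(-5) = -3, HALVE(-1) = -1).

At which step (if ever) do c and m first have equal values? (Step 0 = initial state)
Step 2

c and m first become equal after step 2.

Comparing values at each step:
Initial: c=0, m=8
After step 1: c=0, m=4
After step 2: c=0, m=0 ← equal!
After step 3: c=0, m=0 ← equal!
After step 4: c=0, m=0 ← equal!
After step 5: c=0, m=0 ← equal!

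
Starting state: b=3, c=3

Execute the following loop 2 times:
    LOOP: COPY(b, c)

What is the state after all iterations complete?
b=3, c=3

Iteration trace:
Start: b=3, c=3
After iteration 1: b=3, c=3
After iteration 2: b=3, c=3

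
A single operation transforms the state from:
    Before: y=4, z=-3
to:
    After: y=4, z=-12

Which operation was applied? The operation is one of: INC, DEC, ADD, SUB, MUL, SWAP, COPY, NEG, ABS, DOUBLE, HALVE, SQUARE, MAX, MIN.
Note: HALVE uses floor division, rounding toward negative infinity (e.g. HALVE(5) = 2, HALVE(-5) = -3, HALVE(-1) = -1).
MUL(z, y)

Analyzing the change:
Before: y=4, z=-3
After: y=4, z=-12
Variable z changed from -3 to -12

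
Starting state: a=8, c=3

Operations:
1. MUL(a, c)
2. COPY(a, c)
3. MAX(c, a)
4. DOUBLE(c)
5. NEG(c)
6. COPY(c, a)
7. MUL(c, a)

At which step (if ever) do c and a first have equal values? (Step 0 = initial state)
Step 2

c and a first become equal after step 2.

Comparing values at each step:
Initial: c=3, a=8
After step 1: c=3, a=24
After step 2: c=3, a=3 ← equal!
After step 3: c=3, a=3 ← equal!
After step 4: c=6, a=3
After step 5: c=-6, a=3
After step 6: c=3, a=3 ← equal!
After step 7: c=9, a=3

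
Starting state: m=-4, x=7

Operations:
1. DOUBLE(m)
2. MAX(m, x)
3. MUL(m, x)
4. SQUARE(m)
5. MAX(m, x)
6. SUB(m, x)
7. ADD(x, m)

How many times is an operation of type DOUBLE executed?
1

Counting DOUBLE operations:
Step 1: DOUBLE(m) ← DOUBLE
Total: 1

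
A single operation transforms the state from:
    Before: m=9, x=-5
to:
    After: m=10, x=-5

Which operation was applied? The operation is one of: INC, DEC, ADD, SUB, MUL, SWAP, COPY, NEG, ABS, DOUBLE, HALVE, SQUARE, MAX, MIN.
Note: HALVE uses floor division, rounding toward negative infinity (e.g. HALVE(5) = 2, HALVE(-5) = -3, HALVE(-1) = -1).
INC(m)

Analyzing the change:
Before: m=9, x=-5
After: m=10, x=-5
Variable m changed from 9 to 10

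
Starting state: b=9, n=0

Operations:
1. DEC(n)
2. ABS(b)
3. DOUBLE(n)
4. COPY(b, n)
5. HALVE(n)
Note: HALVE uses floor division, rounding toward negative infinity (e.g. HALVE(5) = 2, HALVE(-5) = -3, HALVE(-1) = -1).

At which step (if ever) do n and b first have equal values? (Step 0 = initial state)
Step 4

n and b first become equal after step 4.

Comparing values at each step:
Initial: n=0, b=9
After step 1: n=-1, b=9
After step 2: n=-1, b=9
After step 3: n=-2, b=9
After step 4: n=-2, b=-2 ← equal!
After step 5: n=-1, b=-2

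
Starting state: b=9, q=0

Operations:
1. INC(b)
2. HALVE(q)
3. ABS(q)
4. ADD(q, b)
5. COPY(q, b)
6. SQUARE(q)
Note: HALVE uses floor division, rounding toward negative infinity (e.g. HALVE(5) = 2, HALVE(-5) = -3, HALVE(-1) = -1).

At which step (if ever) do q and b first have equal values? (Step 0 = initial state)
Step 4

q and b first become equal after step 4.

Comparing values at each step:
Initial: q=0, b=9
After step 1: q=0, b=10
After step 2: q=0, b=10
After step 3: q=0, b=10
After step 4: q=10, b=10 ← equal!
After step 5: q=10, b=10 ← equal!
After step 6: q=100, b=10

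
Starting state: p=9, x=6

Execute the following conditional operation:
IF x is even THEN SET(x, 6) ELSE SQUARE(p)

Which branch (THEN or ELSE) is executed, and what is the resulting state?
Branch: THEN, Final state: p=9, x=6

Evaluating condition: x is even
Condition is True, so THEN branch executes
After SET(x, 6): p=9, x=6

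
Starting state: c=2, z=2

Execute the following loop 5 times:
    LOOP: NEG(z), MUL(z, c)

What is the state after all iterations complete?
c=2, z=-64

Iteration trace:
Start: c=2, z=2
After iteration 1: c=2, z=-4
After iteration 2: c=2, z=8
After iteration 3: c=2, z=-16
After iteration 4: c=2, z=32
After iteration 5: c=2, z=-64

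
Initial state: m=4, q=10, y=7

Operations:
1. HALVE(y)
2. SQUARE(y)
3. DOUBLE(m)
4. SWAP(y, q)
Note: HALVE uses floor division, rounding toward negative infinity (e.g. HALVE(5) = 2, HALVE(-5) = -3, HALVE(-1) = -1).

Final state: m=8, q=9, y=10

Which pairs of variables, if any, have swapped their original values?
None

Comparing initial and final values:
q: 10 → 9
m: 4 → 8
y: 7 → 10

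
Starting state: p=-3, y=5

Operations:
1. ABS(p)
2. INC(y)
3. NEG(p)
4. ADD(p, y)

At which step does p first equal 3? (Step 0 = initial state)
Step 1

Tracing p:
Initial: p = -3
After step 1: p = 3 ← first occurrence
After step 2: p = 3
After step 3: p = -3
After step 4: p = 3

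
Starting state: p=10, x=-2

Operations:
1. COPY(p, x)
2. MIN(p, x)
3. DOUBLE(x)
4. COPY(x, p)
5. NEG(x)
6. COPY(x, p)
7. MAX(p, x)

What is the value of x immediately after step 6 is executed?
x = -2

Tracing x through execution:
Initial: x = -2
After step 1 (COPY(p, x)): x = -2
After step 2 (MIN(p, x)): x = -2
After step 3 (DOUBLE(x)): x = -4
After step 4 (COPY(x, p)): x = -2
After step 5 (NEG(x)): x = 2
After step 6 (COPY(x, p)): x = -2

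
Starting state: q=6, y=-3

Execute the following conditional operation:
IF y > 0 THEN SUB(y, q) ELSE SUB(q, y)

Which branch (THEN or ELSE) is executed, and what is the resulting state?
Branch: ELSE, Final state: q=9, y=-3

Evaluating condition: y > 0
y = -3
Condition is False, so ELSE branch executes
After SUB(q, y): q=9, y=-3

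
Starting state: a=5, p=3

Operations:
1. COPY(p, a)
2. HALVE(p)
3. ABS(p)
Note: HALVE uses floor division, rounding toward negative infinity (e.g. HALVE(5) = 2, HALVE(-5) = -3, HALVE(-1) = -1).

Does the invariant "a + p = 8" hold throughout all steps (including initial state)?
No, violated after step 1

The invariant is violated after step 1.

State at each step:
Initial: a=5, p=3
After step 1: a=5, p=5
After step 2: a=5, p=2
After step 3: a=5, p=2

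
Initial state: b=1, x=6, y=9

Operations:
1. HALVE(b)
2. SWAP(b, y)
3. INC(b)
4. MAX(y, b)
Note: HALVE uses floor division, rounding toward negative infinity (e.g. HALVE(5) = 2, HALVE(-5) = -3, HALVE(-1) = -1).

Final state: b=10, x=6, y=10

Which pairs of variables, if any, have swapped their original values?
None

Comparing initial and final values:
x: 6 → 6
b: 1 → 10
y: 9 → 10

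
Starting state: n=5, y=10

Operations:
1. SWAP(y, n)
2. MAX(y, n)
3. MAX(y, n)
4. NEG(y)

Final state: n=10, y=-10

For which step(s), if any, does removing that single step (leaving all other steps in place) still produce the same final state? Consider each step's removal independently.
Step(s) 2, 3

Testing removal of each single step:
Without step 1: final = n=5, y=-10 (different)
Without step 2: final = n=10, y=-10 (same)
Without step 3: final = n=10, y=-10 (same)
Without step 4: final = n=10, y=10 (different)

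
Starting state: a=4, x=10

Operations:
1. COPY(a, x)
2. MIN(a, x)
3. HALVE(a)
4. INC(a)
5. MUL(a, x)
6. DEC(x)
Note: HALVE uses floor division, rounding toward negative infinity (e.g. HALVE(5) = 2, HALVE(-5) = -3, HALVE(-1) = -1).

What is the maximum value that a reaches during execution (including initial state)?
60

Values of a at each step:
Initial: a = 4
After step 1: a = 10
After step 2: a = 10
After step 3: a = 5
After step 4: a = 6
After step 5: a = 60 ← maximum
After step 6: a = 60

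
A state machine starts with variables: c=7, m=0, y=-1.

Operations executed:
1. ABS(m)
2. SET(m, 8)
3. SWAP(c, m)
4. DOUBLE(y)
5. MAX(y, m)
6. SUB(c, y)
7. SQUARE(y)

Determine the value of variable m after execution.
m = 7

Tracing execution:
Step 1: ABS(m) → m = 0
Step 2: SET(m, 8) → m = 8
Step 3: SWAP(c, m) → m = 7
Step 4: DOUBLE(y) → m = 7
Step 5: MAX(y, m) → m = 7
Step 6: SUB(c, y) → m = 7
Step 7: SQUARE(y) → m = 7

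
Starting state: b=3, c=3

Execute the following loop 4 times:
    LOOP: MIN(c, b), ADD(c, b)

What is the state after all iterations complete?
b=3, c=6

Iteration trace:
Start: b=3, c=3
After iteration 1: b=3, c=6
After iteration 2: b=3, c=6
After iteration 3: b=3, c=6
After iteration 4: b=3, c=6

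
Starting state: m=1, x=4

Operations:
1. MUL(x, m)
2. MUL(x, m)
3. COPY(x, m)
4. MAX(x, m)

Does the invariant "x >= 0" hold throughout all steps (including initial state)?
Yes

The invariant holds at every step.

State at each step:
Initial: m=1, x=4
After step 1: m=1, x=4
After step 2: m=1, x=4
After step 3: m=1, x=1
After step 4: m=1, x=1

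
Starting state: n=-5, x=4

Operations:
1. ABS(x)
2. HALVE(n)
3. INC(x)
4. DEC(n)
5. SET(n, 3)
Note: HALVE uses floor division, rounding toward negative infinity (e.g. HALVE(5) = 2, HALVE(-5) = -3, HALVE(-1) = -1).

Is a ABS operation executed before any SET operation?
Yes

First ABS: step 1
First SET: step 5
Since 1 < 5, ABS comes first.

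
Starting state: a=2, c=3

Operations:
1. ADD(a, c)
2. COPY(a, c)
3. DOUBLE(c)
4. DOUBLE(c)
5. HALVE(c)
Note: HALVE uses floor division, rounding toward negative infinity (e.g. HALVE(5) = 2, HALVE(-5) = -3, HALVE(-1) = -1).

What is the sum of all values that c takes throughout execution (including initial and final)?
33

Values of c at each step:
Initial: c = 3
After step 1: c = 3
After step 2: c = 3
After step 3: c = 6
After step 4: c = 12
After step 5: c = 6
Sum = 3 + 3 + 3 + 6 + 12 + 6 = 33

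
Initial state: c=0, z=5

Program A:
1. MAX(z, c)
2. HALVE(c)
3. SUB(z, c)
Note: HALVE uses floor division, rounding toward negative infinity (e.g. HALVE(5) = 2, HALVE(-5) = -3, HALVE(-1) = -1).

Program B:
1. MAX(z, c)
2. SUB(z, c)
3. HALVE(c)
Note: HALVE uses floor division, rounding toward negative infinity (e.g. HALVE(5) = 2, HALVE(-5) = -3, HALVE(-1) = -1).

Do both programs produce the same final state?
Yes

Program A final state: c=0, z=5
Program B final state: c=0, z=5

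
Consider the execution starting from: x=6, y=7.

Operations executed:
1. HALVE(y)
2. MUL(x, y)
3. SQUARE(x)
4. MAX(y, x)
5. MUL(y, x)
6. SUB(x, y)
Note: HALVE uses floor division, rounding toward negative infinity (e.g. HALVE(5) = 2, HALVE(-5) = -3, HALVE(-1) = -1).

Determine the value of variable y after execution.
y = 104976

Tracing execution:
Step 1: HALVE(y) → y = 3
Step 2: MUL(x, y) → y = 3
Step 3: SQUARE(x) → y = 3
Step 4: MAX(y, x) → y = 324
Step 5: MUL(y, x) → y = 104976
Step 6: SUB(x, y) → y = 104976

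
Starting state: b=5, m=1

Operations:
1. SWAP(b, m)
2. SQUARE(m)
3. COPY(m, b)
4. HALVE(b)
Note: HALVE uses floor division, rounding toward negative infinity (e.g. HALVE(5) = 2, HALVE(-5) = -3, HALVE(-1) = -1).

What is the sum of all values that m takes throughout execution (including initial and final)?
33

Values of m at each step:
Initial: m = 1
After step 1: m = 5
After step 2: m = 25
After step 3: m = 1
After step 4: m = 1
Sum = 1 + 5 + 25 + 1 + 1 = 33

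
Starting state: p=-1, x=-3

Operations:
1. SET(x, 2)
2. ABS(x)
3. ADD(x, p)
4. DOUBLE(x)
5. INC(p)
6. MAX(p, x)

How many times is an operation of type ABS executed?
1

Counting ABS operations:
Step 2: ABS(x) ← ABS
Total: 1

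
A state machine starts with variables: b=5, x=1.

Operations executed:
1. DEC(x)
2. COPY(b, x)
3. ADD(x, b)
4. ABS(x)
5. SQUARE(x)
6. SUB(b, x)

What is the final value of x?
x = 0

Tracing execution:
Step 1: DEC(x) → x = 0
Step 2: COPY(b, x) → x = 0
Step 3: ADD(x, b) → x = 0
Step 4: ABS(x) → x = 0
Step 5: SQUARE(x) → x = 0
Step 6: SUB(b, x) → x = 0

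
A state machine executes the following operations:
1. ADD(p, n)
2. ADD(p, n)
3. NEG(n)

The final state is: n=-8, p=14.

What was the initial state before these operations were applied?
n=8, p=-2

Working backwards:
Final state: n=-8, p=14
Before step 3 (NEG(n)): n=8, p=14
Before step 2 (ADD(p, n)): n=8, p=6
Before step 1 (ADD(p, n)): n=8, p=-2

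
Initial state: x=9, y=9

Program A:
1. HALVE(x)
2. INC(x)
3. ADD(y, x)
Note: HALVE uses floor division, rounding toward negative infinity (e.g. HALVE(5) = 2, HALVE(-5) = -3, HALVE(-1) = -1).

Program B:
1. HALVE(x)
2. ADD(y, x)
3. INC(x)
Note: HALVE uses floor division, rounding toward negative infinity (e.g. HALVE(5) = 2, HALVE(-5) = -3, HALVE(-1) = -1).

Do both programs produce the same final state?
No

Program A final state: x=5, y=14
Program B final state: x=5, y=13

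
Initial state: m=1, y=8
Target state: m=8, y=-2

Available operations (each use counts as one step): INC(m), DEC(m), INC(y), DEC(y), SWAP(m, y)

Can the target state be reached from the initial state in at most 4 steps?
Yes

Path (4 steps): DEC(m) → DEC(m) → DEC(m) → SWAP(m, y)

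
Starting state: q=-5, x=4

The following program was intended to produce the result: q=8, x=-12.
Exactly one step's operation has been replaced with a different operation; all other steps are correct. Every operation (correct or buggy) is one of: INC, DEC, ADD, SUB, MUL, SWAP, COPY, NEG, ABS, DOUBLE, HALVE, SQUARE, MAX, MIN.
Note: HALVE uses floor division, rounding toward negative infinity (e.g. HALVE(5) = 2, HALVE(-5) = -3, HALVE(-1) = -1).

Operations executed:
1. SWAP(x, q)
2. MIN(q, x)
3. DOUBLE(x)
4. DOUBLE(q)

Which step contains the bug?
Step 2

Trace with buggy code:
Initial: q=-5, x=4
After step 1: q=4, x=-5
After step 2: q=-5, x=-5
After step 3: q=-5, x=-10
After step 4: q=-10, x=-10
Actual final q=-10, x=-10 ≠ expected q=8, x=-12.
Step 2 is the only position where a single-operation replacement can produce the expected result.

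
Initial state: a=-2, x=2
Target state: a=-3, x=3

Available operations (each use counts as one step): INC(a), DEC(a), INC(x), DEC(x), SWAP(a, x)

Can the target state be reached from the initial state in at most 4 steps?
Yes

Path (2 steps): DEC(a) → INC(x)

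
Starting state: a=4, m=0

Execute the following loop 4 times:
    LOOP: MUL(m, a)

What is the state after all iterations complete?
a=4, m=0

Iteration trace:
Start: a=4, m=0
After iteration 1: a=4, m=0
After iteration 2: a=4, m=0
After iteration 3: a=4, m=0
After iteration 4: a=4, m=0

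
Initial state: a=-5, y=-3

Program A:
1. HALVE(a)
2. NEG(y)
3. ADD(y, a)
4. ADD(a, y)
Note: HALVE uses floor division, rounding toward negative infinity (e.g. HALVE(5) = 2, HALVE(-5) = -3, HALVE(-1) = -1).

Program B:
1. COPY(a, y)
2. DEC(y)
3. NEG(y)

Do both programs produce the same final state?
No

Program A final state: a=-3, y=0
Program B final state: a=-3, y=4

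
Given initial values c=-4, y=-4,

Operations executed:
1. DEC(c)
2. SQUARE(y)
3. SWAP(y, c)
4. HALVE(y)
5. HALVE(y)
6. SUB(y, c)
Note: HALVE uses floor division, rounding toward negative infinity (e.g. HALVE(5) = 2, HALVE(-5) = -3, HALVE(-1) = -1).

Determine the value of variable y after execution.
y = -18

Tracing execution:
Step 1: DEC(c) → y = -4
Step 2: SQUARE(y) → y = 16
Step 3: SWAP(y, c) → y = -5
Step 4: HALVE(y) → y = -3
Step 5: HALVE(y) → y = -2
Step 6: SUB(y, c) → y = -18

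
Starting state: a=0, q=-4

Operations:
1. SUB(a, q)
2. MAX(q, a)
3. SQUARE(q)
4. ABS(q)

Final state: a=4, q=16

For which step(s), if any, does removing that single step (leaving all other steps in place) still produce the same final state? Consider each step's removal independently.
Step(s) 2, 4

Testing removal of each single step:
Without step 1: final = a=0, q=0 (different)
Without step 2: final = a=4, q=16 (same)
Without step 3: final = a=4, q=4 (different)
Without step 4: final = a=4, q=16 (same)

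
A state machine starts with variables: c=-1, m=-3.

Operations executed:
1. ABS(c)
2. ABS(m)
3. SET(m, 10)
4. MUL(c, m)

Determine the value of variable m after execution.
m = 10

Tracing execution:
Step 1: ABS(c) → m = -3
Step 2: ABS(m) → m = 3
Step 3: SET(m, 10) → m = 10
Step 4: MUL(c, m) → m = 10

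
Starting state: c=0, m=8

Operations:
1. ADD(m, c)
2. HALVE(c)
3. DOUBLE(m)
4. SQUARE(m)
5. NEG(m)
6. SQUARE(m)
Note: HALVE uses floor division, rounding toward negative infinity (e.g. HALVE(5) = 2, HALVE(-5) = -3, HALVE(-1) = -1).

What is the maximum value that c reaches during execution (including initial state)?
0

Values of c at each step:
Initial: c = 0 ← maximum
After step 1: c = 0
After step 2: c = 0
After step 3: c = 0
After step 4: c = 0
After step 5: c = 0
After step 6: c = 0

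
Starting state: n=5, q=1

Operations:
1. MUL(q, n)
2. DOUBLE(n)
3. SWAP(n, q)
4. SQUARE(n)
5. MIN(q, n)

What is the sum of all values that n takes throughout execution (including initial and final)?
75

Values of n at each step:
Initial: n = 5
After step 1: n = 5
After step 2: n = 10
After step 3: n = 5
After step 4: n = 25
After step 5: n = 25
Sum = 5 + 5 + 10 + 5 + 25 + 25 = 75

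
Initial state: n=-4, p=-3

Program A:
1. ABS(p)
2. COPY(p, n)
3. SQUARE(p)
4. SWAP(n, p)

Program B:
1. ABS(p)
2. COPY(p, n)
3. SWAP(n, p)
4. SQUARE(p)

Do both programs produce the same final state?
No

Program A final state: n=16, p=-4
Program B final state: n=-4, p=16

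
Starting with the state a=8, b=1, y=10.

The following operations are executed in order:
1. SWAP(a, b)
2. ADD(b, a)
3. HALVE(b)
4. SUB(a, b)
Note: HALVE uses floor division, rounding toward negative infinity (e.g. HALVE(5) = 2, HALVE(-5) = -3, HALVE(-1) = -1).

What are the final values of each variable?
{a: -3, b: 4, y: 10}

Step-by-step execution:
Initial: a=8, b=1, y=10
After step 1 (SWAP(a, b)): a=1, b=8, y=10
After step 2 (ADD(b, a)): a=1, b=9, y=10
After step 3 (HALVE(b)): a=1, b=4, y=10
After step 4 (SUB(a, b)): a=-3, b=4, y=10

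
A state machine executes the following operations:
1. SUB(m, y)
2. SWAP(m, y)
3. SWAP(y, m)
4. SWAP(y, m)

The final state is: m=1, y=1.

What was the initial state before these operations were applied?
m=2, y=1

Working backwards:
Final state: m=1, y=1
Before step 4 (SWAP(y, m)): m=1, y=1
Before step 3 (SWAP(y, m)): m=1, y=1
Before step 2 (SWAP(m, y)): m=1, y=1
Before step 1 (SUB(m, y)): m=2, y=1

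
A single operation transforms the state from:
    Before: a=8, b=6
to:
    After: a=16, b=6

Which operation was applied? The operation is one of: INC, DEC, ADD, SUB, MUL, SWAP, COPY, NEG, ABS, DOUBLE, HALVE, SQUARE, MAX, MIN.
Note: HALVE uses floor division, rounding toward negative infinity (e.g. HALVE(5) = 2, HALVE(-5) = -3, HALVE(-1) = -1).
DOUBLE(a)

Analyzing the change:
Before: a=8, b=6
After: a=16, b=6
Variable a changed from 8 to 16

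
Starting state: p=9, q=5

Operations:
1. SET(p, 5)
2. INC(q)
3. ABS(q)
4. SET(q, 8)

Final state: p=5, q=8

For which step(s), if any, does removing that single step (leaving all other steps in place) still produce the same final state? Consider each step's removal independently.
Step(s) 2, 3

Testing removal of each single step:
Without step 1: final = p=9, q=8 (different)
Without step 2: final = p=5, q=8 (same)
Without step 3: final = p=5, q=8 (same)
Without step 4: final = p=5, q=6 (different)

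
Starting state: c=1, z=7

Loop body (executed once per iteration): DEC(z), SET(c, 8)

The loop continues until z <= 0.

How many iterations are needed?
7

Tracing iterations:
Initial: c=1, z=7
After iteration 1: c=8, z=6
After iteration 2: c=8, z=5
After iteration 3: c=8, z=4
After iteration 4: c=8, z=3
After iteration 5: c=8, z=2
After iteration 6: c=8, z=1
After iteration 7: c=8, z=0
z <= 0 now holds, so the loop exits after 7 iterations.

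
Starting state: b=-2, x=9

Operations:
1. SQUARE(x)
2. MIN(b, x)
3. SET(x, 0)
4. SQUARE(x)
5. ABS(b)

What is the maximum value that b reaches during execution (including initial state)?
2

Values of b at each step:
Initial: b = -2
After step 1: b = -2
After step 2: b = -2
After step 3: b = -2
After step 4: b = -2
After step 5: b = 2 ← maximum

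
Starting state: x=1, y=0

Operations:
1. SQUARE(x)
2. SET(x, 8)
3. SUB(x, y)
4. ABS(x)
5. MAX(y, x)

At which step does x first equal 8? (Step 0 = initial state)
Step 2

Tracing x:
Initial: x = 1
After step 1: x = 1
After step 2: x = 8 ← first occurrence
After step 3: x = 8
After step 4: x = 8
After step 5: x = 8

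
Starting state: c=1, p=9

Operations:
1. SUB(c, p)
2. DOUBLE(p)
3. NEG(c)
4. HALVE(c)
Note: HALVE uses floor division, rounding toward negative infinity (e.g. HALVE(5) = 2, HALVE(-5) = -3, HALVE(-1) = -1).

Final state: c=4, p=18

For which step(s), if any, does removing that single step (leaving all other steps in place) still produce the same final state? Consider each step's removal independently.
None - removing any single step changes the final result

Testing removal of each single step:
Without step 1: final = c=-1, p=18 (different)
Without step 2: final = c=4, p=9 (different)
Without step 3: final = c=-4, p=18 (different)
Without step 4: final = c=8, p=18 (different)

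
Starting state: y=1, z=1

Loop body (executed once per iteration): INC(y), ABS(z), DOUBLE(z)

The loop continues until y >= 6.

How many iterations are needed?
5

Tracing iterations:
Initial: y=1, z=1
After iteration 1: y=2, z=2
After iteration 2: y=3, z=4
After iteration 3: y=4, z=8
After iteration 4: y=5, z=16
After iteration 5: y=6, z=32
y >= 6 now holds, so the loop exits after 5 iterations.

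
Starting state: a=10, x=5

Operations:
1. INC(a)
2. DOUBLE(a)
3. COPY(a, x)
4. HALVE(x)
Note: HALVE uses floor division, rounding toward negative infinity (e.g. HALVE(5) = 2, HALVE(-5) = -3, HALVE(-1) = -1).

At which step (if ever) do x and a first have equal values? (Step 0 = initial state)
Step 3

x and a first become equal after step 3.

Comparing values at each step:
Initial: x=5, a=10
After step 1: x=5, a=11
After step 2: x=5, a=22
After step 3: x=5, a=5 ← equal!
After step 4: x=2, a=5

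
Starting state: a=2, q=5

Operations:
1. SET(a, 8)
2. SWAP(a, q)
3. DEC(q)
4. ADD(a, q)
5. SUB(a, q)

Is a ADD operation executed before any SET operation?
No

First ADD: step 4
First SET: step 1
Since 4 > 1, SET comes first.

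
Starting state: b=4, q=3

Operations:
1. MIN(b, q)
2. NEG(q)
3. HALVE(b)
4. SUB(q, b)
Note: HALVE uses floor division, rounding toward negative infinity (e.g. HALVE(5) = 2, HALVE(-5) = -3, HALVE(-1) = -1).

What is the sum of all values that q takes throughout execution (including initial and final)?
-4

Values of q at each step:
Initial: q = 3
After step 1: q = 3
After step 2: q = -3
After step 3: q = -3
After step 4: q = -4
Sum = 3 + 3 + -3 + -3 + -4 = -4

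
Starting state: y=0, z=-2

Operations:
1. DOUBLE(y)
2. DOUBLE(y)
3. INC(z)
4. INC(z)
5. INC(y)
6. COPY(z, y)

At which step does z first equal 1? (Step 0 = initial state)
Step 6

Tracing z:
Initial: z = -2
After step 1: z = -2
After step 2: z = -2
After step 3: z = -1
After step 4: z = 0
After step 5: z = 0
After step 6: z = 1 ← first occurrence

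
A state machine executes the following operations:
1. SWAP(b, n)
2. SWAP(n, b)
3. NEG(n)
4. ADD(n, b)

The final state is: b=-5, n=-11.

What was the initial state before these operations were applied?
b=-5, n=6

Working backwards:
Final state: b=-5, n=-11
Before step 4 (ADD(n, b)): b=-5, n=-6
Before step 3 (NEG(n)): b=-5, n=6
Before step 2 (SWAP(n, b)): b=6, n=-5
Before step 1 (SWAP(b, n)): b=-5, n=6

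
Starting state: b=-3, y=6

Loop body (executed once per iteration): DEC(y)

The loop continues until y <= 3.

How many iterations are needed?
3

Tracing iterations:
Initial: b=-3, y=6
After iteration 1: b=-3, y=5
After iteration 2: b=-3, y=4
After iteration 3: b=-3, y=3
y <= 3 now holds, so the loop exits after 3 iterations.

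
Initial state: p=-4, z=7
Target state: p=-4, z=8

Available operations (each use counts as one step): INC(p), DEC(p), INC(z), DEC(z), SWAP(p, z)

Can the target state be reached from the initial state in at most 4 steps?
Yes

Path (1 step): INC(z)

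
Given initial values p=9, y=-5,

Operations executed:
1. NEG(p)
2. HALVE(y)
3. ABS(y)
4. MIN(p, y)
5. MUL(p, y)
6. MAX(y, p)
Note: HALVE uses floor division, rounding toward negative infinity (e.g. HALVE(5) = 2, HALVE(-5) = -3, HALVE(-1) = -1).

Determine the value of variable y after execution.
y = 3

Tracing execution:
Step 1: NEG(p) → y = -5
Step 2: HALVE(y) → y = -3
Step 3: ABS(y) → y = 3
Step 4: MIN(p, y) → y = 3
Step 5: MUL(p, y) → y = 3
Step 6: MAX(y, p) → y = 3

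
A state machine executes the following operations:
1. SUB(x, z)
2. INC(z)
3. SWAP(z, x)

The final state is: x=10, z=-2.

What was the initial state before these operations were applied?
x=7, z=9

Working backwards:
Final state: x=10, z=-2
Before step 3 (SWAP(z, x)): x=-2, z=10
Before step 2 (INC(z)): x=-2, z=9
Before step 1 (SUB(x, z)): x=7, z=9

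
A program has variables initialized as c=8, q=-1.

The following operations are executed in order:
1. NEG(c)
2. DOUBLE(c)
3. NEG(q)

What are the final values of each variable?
{c: -16, q: 1}

Step-by-step execution:
Initial: c=8, q=-1
After step 1 (NEG(c)): c=-8, q=-1
After step 2 (DOUBLE(c)): c=-16, q=-1
After step 3 (NEG(q)): c=-16, q=1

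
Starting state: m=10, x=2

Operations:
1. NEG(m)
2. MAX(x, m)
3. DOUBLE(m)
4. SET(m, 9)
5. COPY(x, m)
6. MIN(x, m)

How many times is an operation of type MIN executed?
1

Counting MIN operations:
Step 6: MIN(x, m) ← MIN
Total: 1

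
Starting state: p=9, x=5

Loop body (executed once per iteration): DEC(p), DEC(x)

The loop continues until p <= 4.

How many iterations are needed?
5

Tracing iterations:
Initial: p=9, x=5
After iteration 1: p=8, x=4
After iteration 2: p=7, x=3
After iteration 3: p=6, x=2
After iteration 4: p=5, x=1
After iteration 5: p=4, x=0
p <= 4 now holds, so the loop exits after 5 iterations.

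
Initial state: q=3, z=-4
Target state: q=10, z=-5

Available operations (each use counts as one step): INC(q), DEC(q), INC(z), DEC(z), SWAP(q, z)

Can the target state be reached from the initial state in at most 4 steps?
No

The target state cannot be reached within 4 steps.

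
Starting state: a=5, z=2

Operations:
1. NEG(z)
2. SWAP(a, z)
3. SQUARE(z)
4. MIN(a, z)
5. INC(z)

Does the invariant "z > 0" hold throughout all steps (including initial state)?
No, violated after step 1

The invariant is violated after step 1.

State at each step:
Initial: a=5, z=2
After step 1: a=5, z=-2
After step 2: a=-2, z=5
After step 3: a=-2, z=25
After step 4: a=-2, z=25
After step 5: a=-2, z=26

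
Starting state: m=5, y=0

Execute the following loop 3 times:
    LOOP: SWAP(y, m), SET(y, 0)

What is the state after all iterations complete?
m=0, y=0

Iteration trace:
Start: m=5, y=0
After iteration 1: m=0, y=0
After iteration 2: m=0, y=0
After iteration 3: m=0, y=0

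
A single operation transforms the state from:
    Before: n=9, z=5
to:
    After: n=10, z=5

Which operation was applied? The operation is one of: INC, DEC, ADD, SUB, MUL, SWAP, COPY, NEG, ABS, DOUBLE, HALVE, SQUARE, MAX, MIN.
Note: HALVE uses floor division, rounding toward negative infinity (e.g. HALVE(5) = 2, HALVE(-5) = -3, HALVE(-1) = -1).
INC(n)

Analyzing the change:
Before: n=9, z=5
After: n=10, z=5
Variable n changed from 9 to 10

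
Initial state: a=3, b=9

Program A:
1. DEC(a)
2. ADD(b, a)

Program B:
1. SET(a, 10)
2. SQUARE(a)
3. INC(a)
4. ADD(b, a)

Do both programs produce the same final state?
No

Program A final state: a=2, b=11
Program B final state: a=101, b=110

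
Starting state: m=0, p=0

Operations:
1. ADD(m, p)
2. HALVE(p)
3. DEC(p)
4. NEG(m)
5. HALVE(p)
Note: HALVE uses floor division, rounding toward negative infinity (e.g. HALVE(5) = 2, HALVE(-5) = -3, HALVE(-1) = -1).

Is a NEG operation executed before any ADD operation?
No

First NEG: step 4
First ADD: step 1
Since 4 > 1, ADD comes first.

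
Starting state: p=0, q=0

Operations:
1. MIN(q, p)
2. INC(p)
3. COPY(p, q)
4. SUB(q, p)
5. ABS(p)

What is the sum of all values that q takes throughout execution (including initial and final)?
0

Values of q at each step:
Initial: q = 0
After step 1: q = 0
After step 2: q = 0
After step 3: q = 0
After step 4: q = 0
After step 5: q = 0
Sum = 0 + 0 + 0 + 0 + 0 + 0 = 0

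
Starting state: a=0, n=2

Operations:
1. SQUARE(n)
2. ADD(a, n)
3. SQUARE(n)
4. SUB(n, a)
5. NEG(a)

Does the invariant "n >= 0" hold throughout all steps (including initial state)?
Yes

The invariant holds at every step.

State at each step:
Initial: a=0, n=2
After step 1: a=0, n=4
After step 2: a=4, n=4
After step 3: a=4, n=16
After step 4: a=4, n=12
After step 5: a=-4, n=12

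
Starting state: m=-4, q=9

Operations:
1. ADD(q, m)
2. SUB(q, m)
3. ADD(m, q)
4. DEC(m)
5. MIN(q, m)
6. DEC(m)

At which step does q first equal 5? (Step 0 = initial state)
Step 1

Tracing q:
Initial: q = 9
After step 1: q = 5 ← first occurrence
After step 2: q = 9
After step 3: q = 9
After step 4: q = 9
After step 5: q = 4
After step 6: q = 4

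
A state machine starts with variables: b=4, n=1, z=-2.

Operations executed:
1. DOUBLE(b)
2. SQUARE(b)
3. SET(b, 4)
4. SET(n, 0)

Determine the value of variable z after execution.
z = -2

Tracing execution:
Step 1: DOUBLE(b) → z = -2
Step 2: SQUARE(b) → z = -2
Step 3: SET(b, 4) → z = -2
Step 4: SET(n, 0) → z = -2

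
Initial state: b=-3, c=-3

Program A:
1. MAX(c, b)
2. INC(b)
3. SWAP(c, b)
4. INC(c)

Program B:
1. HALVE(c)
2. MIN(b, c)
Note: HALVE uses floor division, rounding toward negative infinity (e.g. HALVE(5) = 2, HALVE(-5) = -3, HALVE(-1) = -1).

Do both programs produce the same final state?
No

Program A final state: b=-3, c=-1
Program B final state: b=-3, c=-2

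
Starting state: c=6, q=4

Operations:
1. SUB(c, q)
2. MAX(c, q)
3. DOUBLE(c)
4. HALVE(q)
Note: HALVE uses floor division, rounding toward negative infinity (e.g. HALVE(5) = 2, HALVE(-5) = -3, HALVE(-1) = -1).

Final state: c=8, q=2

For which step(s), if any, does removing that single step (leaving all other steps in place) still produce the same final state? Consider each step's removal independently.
None - removing any single step changes the final result

Testing removal of each single step:
Without step 1: final = c=12, q=2 (different)
Without step 2: final = c=4, q=2 (different)
Without step 3: final = c=4, q=2 (different)
Without step 4: final = c=8, q=4 (different)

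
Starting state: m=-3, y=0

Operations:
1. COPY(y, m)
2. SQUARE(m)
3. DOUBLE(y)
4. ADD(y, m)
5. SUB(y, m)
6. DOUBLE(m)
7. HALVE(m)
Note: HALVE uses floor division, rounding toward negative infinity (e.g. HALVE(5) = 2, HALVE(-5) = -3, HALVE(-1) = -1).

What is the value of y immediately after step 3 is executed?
y = -6

Tracing y through execution:
Initial: y = 0
After step 1 (COPY(y, m)): y = -3
After step 2 (SQUARE(m)): y = -3
After step 3 (DOUBLE(y)): y = -6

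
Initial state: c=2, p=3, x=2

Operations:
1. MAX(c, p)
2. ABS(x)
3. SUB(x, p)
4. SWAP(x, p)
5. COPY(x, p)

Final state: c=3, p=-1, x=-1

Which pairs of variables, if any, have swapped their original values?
None

Comparing initial and final values:
x: 2 → -1
p: 3 → -1
c: 2 → 3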